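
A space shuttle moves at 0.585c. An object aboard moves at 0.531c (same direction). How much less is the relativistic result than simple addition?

Classical: u' + v = 0.531 + 0.585 = 1.116c
Relativistic: u = (0.531 + 0.585)/(1 + 0.310635) = 1.116/1.310635 = 0.8515c
Difference: 1.116 - 0.8515 = 0.2645c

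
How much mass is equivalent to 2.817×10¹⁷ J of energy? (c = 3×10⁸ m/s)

From E = mc², we get m = E/c²
c² = (3×10⁸)² = 9×10¹⁶ m²/s²
m = 2.817×10¹⁷ / 9×10¹⁶ = 3.130 kg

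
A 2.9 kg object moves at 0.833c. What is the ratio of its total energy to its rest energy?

E = γmc², E₀ = mc²
E/E₀ = γ = 1/√(1 - 0.833²) = 1.807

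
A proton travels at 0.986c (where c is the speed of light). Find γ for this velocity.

v/c = 0.986, so (v/c)² = 0.972196
1 - (v/c)² = 0.027804
γ = 1/√(0.027804) = 5.997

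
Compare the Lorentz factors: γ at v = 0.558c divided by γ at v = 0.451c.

γ₁ = 1/√(1 - 0.558²) = 1.205
γ₂ = 1/√(1 - 0.451²) = 1.120
γ₁/γ₂ = 1.205/1.120 = 1.076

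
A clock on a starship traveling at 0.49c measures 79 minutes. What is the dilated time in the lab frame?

Proper time Δt₀ = 79 minutes
γ = 1/√(1 - 0.49²) = 1.1472
Δt = γΔt₀ = 1.1472 × 79 = 90.63 minutes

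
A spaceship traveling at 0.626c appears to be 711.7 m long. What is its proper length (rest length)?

Contracted length L = 711.7 m
γ = 1/√(1 - 0.626²) = 1.2823
L₀ = γL = 1.2823 × 711.7 = 912.6 m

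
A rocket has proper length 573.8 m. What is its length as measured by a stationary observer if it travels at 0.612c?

Proper length L₀ = 573.8 m
γ = 1/√(1 - 0.612²) = 1.2644
L = L₀/γ = 573.8/1.2644 = 453.8 m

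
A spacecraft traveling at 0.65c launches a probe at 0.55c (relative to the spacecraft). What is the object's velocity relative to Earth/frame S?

u = (u' + v)/(1 + u'v/c²)
Numerator: 0.55 + 0.65 = 1.2
Denominator: 1 + 0.3575 = 1.3575
u = 1.2/1.3575 = 0.8840c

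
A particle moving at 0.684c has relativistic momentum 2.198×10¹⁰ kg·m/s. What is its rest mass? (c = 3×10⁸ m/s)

γ = 1/√(1 - 0.684²) = 1.3708
v = 0.684 × 3×10⁸ = 2.052×10⁸ m/s
m = p/(γv) = 2.198×10¹⁰/(1.3708 × 2.052×10⁸) = 78.14 kg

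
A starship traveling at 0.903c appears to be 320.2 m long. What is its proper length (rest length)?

Contracted length L = 320.2 m
γ = 1/√(1 - 0.903²) = 2.3275
L₀ = γL = 2.3275 × 320.2 = 745.3 m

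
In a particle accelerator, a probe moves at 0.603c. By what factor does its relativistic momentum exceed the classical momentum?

p_rel = γmv, p_class = mv
Ratio = γ = 1/√(1 - 0.603²)
= 1/√(0.636391) = 1.254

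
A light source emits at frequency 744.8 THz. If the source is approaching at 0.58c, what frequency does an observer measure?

β = v/c = 0.58
(1+β)/(1-β) = 1.58/0.42 = 3.762
Doppler factor = √(3.762) = 1.940
f_obs = 744.8 × 1.940 = 1445 THz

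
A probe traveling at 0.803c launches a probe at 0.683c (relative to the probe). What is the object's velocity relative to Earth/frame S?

u = (u' + v)/(1 + u'v/c²)
Numerator: 0.683 + 0.803 = 1.486
Denominator: 1 + 0.548449 = 1.548449
u = 1.486/1.548449 = 0.9597c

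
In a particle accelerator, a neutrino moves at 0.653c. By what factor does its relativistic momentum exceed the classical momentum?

p_rel = γmv, p_class = mv
Ratio = γ = 1/√(1 - 0.653²)
= 1/√(0.573591) = 1.320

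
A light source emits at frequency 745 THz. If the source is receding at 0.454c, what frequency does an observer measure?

β = v/c = 0.454
(1-β)/(1+β) = 0.546/1.454 = 0.3755
Doppler factor = √(0.3755) = 0.6128
f_obs = 745 × 0.6128 = 456.5 THz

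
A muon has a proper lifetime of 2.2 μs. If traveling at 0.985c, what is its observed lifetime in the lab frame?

Proper lifetime τ₀ = 2.2 μs
γ = 1/√(1 - 0.985²) = 5.795
τ = γτ₀ = 5.795 × 2.2 μs = 12.75 μs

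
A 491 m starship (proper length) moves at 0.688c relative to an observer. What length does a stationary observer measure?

Proper length L₀ = 491 m
γ = 1/√(1 - 0.688²) = 1.378
L = L₀/γ = 491/1.378 = 356.3 m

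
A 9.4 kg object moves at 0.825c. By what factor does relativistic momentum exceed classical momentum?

p_rel = γmv, p_class = mv
Ratio = γ = 1/√(1 - 0.825²) = 1.769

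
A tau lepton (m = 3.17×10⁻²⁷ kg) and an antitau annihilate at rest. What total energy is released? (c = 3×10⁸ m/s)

Both particles have the same rest mass, so total mass = 2m
E = 2m·c² = 2 × 3.17×10⁻²⁷ × (3×10⁸)²
= 2 × 3.17×10⁻²⁷ × 9×10¹⁶
= 5.706×10⁻¹⁰ J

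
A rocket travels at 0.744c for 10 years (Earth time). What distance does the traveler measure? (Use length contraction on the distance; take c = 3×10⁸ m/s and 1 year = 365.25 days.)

Earth distance: d = v × t = 0.744c × 10 yr = 7.0437×10¹⁶ m
γ = 1.4966
d' = d/γ = 7.0437×10¹⁶/1.4966 = 4.706×10¹⁶ m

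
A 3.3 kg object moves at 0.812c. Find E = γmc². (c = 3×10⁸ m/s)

γ = 1/√(1 - 0.812²) = 1.7133
mc² = 3.3 × (3×10⁸)² = 2.970×10¹⁷ J
E = γmc² = 1.7133 × 2.970×10¹⁷ = 5.089×10¹⁷ J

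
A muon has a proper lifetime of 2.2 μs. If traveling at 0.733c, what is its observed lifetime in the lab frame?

Proper lifetime τ₀ = 2.2 μs
γ = 1/√(1 - 0.733²) = 1.470
τ = γτ₀ = 1.470 × 2.2 μs = 3.234 μs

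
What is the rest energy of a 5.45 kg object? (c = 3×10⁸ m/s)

c² = (3×10⁸)² = 9.000×10¹⁶ m²/s²
E₀ = mc² = 5.45 × 9.000×10¹⁶ = 4.905×10¹⁷ J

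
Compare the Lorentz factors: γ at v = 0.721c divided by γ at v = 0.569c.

γ₁ = 1/√(1 - 0.721²) = 1.443
γ₂ = 1/√(1 - 0.569²) = 1.216
γ₁/γ₂ = 1.443/1.216 = 1.187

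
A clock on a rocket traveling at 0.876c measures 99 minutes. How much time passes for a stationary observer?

Proper time Δt₀ = 99 minutes
γ = 1/√(1 - 0.876²) = 2.0734
Δt = γΔt₀ = 2.0734 × 99 = 205.3 minutes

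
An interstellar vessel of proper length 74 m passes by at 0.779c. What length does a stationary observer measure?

Proper length L₀ = 74 m
γ = 1/√(1 - 0.779²) = 1.5948
L = L₀/γ = 74/1.5948 = 46.40 m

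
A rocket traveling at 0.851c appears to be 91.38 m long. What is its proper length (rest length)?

Contracted length L = 91.38 m
γ = 1/√(1 - 0.851²) = 1.904
L₀ = γL = 1.904 × 91.38 = 174.0 m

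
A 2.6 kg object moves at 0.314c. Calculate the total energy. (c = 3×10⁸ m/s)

γ = 1/√(1 - 0.314²) = 1.0533
mc² = 2.6 × (3×10⁸)² = 2.340×10¹⁷ J
E = γmc² = 1.0533 × 2.340×10¹⁷ = 2.465×10¹⁷ J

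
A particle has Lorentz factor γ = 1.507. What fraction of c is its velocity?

From γ = 1/√(1 - v²/c²):
1/γ² = 1/1.507² = 0.4403
v²/c² = 1 - 0.4403 = 0.5597
v/c = √(0.5597) = 0.7481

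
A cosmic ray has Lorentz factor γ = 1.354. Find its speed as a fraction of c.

From γ = 1/√(1 - v²/c²):
1/γ² = 1/1.354² = 0.5455
v²/c² = 1 - 0.5455 = 0.4545
v/c = √(0.4545) = 0.6742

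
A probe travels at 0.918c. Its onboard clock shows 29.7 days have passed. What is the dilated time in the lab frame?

Proper time Δt₀ = 29.7 days
γ = 1/√(1 - 0.918²) = 2.5216
Δt = γΔt₀ = 2.5216 × 29.7 = 74.89 days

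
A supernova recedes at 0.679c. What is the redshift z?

β = 0.679
(1+β)/(1-β) = 1.679/0.321 = 5.231
√(5.231) = 2.287
z = 2.287 - 1 = 1.287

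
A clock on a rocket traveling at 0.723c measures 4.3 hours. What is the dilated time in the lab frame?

Proper time Δt₀ = 4.3 hours
γ = 1/√(1 - 0.723²) = 1.4475
Δt = γΔt₀ = 1.4475 × 4.3 = 6.224 hours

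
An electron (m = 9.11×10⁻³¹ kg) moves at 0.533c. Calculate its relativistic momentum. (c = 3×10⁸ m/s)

γ = 1/√(1 - 0.533²) = 1.182
v = 0.533 × 3×10⁸ = 1.599×10⁸ m/s
p = γmv = 1.182 × 9.11×10⁻³¹ × 1.599×10⁸ = 1.722×10⁻²² kg·m/s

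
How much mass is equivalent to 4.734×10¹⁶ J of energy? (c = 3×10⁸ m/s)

From E = mc², we get m = E/c²
c² = (3×10⁸)² = 9×10¹⁶ m²/s²
m = 4.734×10¹⁶ / 9×10¹⁶ = 0.5260 kg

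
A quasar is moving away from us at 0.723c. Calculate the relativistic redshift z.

β = 0.723
(1+β)/(1-β) = 1.723/0.277 = 6.220
√(6.220) = 2.494
z = 2.494 - 1 = 1.494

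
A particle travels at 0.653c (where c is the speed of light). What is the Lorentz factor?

v/c = 0.653, so (v/c)² = 0.426409
1 - (v/c)² = 0.573591
γ = 1/√(0.573591) = 1.320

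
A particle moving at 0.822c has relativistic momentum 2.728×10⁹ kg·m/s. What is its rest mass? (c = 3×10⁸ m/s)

γ = 1/√(1 - 0.822²) = 1.756
v = 0.822 × 3×10⁸ = 2.466×10⁸ m/s
m = p/(γv) = 2.728×10⁹/(1.756 × 2.466×10⁸) = 6.300 kg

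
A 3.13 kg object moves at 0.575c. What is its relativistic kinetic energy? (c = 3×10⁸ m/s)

γ = 1/√(1 - 0.575²) = 1.22226
γ - 1 = 0.22226
KE = (γ-1)mc² = 0.22226 × 3.13 × (3×10⁸)² = 6.261×10¹⁶ J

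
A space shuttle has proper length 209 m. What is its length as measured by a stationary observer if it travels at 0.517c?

Proper length L₀ = 209 m
γ = 1/√(1 - 0.517²) = 1.168
L = L₀/γ = 209/1.168 = 178.9 m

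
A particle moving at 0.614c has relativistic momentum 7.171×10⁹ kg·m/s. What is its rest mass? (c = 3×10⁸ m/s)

γ = 1/√(1 - 0.614²) = 1.267
v = 0.614 × 3×10⁸ = 1.842×10⁸ m/s
m = p/(γv) = 7.171×10⁹/(1.267 × 1.842×10⁸) = 30.73 kg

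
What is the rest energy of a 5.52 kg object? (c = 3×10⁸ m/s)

c² = (3×10⁸)² = 9.000×10¹⁶ m²/s²
E₀ = mc² = 5.52 × 9.000×10¹⁶ = 4.968×10¹⁷ J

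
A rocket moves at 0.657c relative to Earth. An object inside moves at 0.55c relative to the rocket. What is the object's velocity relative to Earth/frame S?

u = (u' + v)/(1 + u'v/c²)
Numerator: 0.55 + 0.657 = 1.207
Denominator: 1 + 0.36135 = 1.36135
u = 1.207/1.36135 = 0.8866c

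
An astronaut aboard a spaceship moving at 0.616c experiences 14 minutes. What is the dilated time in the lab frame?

Proper time Δt₀ = 14 minutes
γ = 1/√(1 - 0.616²) = 1.269
Δt = γΔt₀ = 1.269 × 14 = 17.77 minutes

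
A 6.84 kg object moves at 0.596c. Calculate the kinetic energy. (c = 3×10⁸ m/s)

γ = 1/√(1 - 0.596²) = 1.24535
γ - 1 = 0.24535
KE = (γ-1)mc² = 0.24535 × 6.84 × (3×10⁸)² = 1.510×10¹⁷ J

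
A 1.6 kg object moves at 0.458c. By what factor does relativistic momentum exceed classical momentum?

p_rel = γmv, p_class = mv
Ratio = γ = 1/√(1 - 0.458²) = 1.125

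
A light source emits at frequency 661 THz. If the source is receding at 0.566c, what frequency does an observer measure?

β = v/c = 0.566
(1-β)/(1+β) = 0.434/1.566 = 0.2771
Doppler factor = √(0.2771) = 0.5264
f_obs = 661 × 0.5264 = 348.0 THz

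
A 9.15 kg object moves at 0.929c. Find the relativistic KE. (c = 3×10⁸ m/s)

γ = 1/√(1 - 0.929²) = 2.702
γ - 1 = 1.702
KE = (γ-1)mc² = 1.702 × 9.15 × (3×10⁸)² = 1.402×10¹⁸ J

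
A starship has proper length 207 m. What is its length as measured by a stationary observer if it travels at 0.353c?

Proper length L₀ = 207 m
γ = 1/√(1 - 0.353²) = 1.0688
L = L₀/γ = 207/1.0688 = 193.7 m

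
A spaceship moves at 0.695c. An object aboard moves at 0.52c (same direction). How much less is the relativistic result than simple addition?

Classical: u' + v = 0.52 + 0.695 = 1.215c
Relativistic: u = (0.52 + 0.695)/(1 + 0.3614) = 1.215/1.3614 = 0.8925c
Difference: 1.215 - 0.8925 = 0.3225c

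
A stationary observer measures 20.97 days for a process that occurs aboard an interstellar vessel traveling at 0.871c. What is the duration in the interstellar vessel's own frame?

Dilated time Δt = 20.97 days
γ = 1/√(1 - 0.871²) = 2.035
Δt₀ = Δt/γ = 20.97/2.035 = 10.30 days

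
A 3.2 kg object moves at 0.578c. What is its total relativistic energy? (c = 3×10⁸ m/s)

γ = 1/√(1 - 0.578²) = 1.2254
mc² = 3.2 × (3×10⁸)² = 2.880×10¹⁷ J
E = γmc² = 1.2254 × 2.880×10¹⁷ = 3.529×10¹⁷ J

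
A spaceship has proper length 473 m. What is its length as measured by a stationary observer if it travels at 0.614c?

Proper length L₀ = 473 m
γ = 1/√(1 - 0.614²) = 1.267
L = L₀/γ = 473/1.267 = 373.3 m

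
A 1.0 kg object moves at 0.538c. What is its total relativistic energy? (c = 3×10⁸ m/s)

γ = 1/√(1 - 0.538²) = 1.1863
mc² = 1.0 × (3×10⁸)² = 9.000×10¹⁶ J
E = γmc² = 1.1863 × 9.000×10¹⁶ = 1.068×10¹⁷ J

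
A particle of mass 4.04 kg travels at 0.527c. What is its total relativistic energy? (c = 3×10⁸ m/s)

γ = 1/√(1 - 0.527²) = 1.1767
mc² = 4.04 × (3×10⁸)² = 3.636×10¹⁷ J
E = γmc² = 1.1767 × 3.636×10¹⁷ = 4.278×10¹⁷ J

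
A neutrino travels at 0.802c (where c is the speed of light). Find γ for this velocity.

v/c = 0.802, so (v/c)² = 0.643204
1 - (v/c)² = 0.356796
γ = 1/√(0.356796) = 1.674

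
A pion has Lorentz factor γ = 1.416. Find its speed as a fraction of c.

From γ = 1/√(1 - v²/c²):
1/γ² = 1/1.416² = 0.4987
v²/c² = 1 - 0.4987 = 0.5013
v/c = √(0.5013) = 0.7080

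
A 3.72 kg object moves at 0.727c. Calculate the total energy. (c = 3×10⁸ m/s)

γ = 1/√(1 - 0.727²) = 1.4564
mc² = 3.72 × (3×10⁸)² = 3.348×10¹⁷ J
E = γmc² = 1.4564 × 3.348×10¹⁷ = 4.876×10¹⁷ J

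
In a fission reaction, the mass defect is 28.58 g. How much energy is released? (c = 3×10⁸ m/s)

Convert mass defect: Δm = 28.58 g = 0.02858 kg
E = Δm·c² = 0.02858 × (3×10⁸)²
= 0.02858 × 9×10¹⁶ = 2.572×10¹⁵ J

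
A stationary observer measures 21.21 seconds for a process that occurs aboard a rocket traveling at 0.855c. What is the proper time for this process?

Dilated time Δt = 21.21 seconds
γ = 1/√(1 - 0.855²) = 1.928
Δt₀ = Δt/γ = 21.21/1.928 = 11.00 seconds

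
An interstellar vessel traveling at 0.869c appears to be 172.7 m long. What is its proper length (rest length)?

Contracted length L = 172.7 m
γ = 1/√(1 - 0.869²) = 2.021
L₀ = γL = 2.021 × 172.7 = 349.0 m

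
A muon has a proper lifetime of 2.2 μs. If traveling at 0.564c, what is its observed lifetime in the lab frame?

Proper lifetime τ₀ = 2.2 μs
γ = 1/√(1 - 0.564²) = 1.211
τ = γτ₀ = 1.211 × 2.2 μs = 2.664 μs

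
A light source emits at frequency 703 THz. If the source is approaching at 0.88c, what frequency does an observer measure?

β = v/c = 0.88
(1+β)/(1-β) = 1.88/0.12 = 15.6667
Doppler factor = √(15.6667) = 3.9581
f_obs = 703 × 3.9581 = 2783 THz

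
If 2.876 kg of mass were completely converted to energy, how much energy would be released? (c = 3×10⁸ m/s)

Using E = mc²:
c² = (3×10⁸)² = 9×10¹⁶ m²/s²
E = 2.876 × 9×10¹⁶ = 2.588×10¹⁷ J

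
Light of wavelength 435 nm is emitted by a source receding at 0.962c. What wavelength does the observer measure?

β = 0.962
Wavelength Doppler factor = √(1.962/0.038) = √(51.632) = 7.186
λ_obs = 435 × 7.186 = 3126 nm (redshift)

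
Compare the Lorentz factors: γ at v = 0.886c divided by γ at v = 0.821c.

γ₁ = 1/√(1 - 0.886²) = 2.157
γ₂ = 1/√(1 - 0.821²) = 1.752
γ₁/γ₂ = 2.157/1.752 = 1.231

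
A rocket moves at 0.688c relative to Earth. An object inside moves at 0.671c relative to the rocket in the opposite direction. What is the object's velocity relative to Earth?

Object's velocity in rocket frame is u' = -0.671c
u = (u' + v)/(1 + u'v/c²) = (v - 0.671)/(1 - 0.671·v/c²)
Numerator: 0.688 - 0.671 = 0.017
Denominator: 1 - 0.461648 = 0.538352
u = 0.017/0.538352 = 0.03158c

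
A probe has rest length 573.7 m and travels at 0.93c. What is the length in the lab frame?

Proper length L₀ = 573.7 m
γ = 1/√(1 - 0.93²) = 2.7206
L = L₀/γ = 573.7/2.7206 = 210.9 m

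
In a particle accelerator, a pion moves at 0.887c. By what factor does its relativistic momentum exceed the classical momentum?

p_rel = γmv, p_class = mv
Ratio = γ = 1/√(1 - 0.887²)
= 1/√(0.213231) = 2.166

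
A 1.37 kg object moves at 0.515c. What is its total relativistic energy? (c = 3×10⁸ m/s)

γ = 1/√(1 - 0.515²) = 1.1666
mc² = 1.37 × (3×10⁸)² = 1.233×10¹⁷ J
E = γmc² = 1.1666 × 1.233×10¹⁷ = 1.438×10¹⁷ J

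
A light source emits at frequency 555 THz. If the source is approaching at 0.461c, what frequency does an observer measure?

β = v/c = 0.461
(1+β)/(1-β) = 1.461/0.539 = 2.71058
Doppler factor = √(2.71058) = 1.64638
f_obs = 555 × 1.64638 = 913.7 THz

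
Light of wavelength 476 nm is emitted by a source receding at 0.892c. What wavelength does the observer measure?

β = 0.892
Wavelength Doppler factor = √(1.892/0.108) = √(17.5185) = 4.1855
λ_obs = 476 × 4.1855 = 1992 nm (redshift)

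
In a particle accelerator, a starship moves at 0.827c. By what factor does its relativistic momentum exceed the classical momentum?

p_rel = γmv, p_class = mv
Ratio = γ = 1/√(1 - 0.827²)
= 1/√(0.316071) = 1.779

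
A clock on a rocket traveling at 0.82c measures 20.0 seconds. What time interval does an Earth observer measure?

Proper time Δt₀ = 20.0 seconds
γ = 1/√(1 - 0.82²) = 1.747
Δt = γΔt₀ = 1.747 × 20.0 = 34.94 seconds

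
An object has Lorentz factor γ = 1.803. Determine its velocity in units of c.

From γ = 1/√(1 - v²/c²):
1/γ² = 1/1.803² = 0.3076
v²/c² = 1 - 0.3076 = 0.6924
v/c = √(0.6924) = 0.8321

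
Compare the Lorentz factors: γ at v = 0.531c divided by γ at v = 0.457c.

γ₁ = 1/√(1 - 0.531²) = 1.180
γ₂ = 1/√(1 - 0.457²) = 1.124
γ₁/γ₂ = 1.180/1.124 = 1.050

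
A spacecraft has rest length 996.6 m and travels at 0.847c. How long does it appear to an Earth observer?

Proper length L₀ = 996.6 m
γ = 1/√(1 - 0.847²) = 1.881
L = L₀/γ = 996.6/1.881 = 529.8 m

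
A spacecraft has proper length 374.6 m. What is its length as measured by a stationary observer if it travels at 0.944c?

Proper length L₀ = 374.6 m
γ = 1/√(1 - 0.944²) = 3.031
L = L₀/γ = 374.6/3.031 = 123.6 m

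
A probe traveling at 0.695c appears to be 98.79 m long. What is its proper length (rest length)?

Contracted length L = 98.79 m
γ = 1/√(1 - 0.695²) = 1.391
L₀ = γL = 1.391 × 98.79 = 137.4 m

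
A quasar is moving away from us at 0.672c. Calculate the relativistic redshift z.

β = 0.672
(1+β)/(1-β) = 1.672/0.328 = 5.098
√(5.098) = 2.258
z = 2.258 - 1 = 1.258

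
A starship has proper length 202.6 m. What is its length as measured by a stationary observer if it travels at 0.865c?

Proper length L₀ = 202.6 m
γ = 1/√(1 - 0.865²) = 1.993
L = L₀/γ = 202.6/1.993 = 101.7 m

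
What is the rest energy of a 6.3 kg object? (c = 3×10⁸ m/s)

c² = (3×10⁸)² = 9.000×10¹⁶ m²/s²
E₀ = mc² = 6.3 × 9.000×10¹⁶ = 5.670×10¹⁷ J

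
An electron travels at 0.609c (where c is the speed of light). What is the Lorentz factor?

v/c = 0.609, so (v/c)² = 0.370881
1 - (v/c)² = 0.629119
γ = 1/√(0.629119) = 1.261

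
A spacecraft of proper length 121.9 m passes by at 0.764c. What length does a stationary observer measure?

Proper length L₀ = 121.9 m
γ = 1/√(1 - 0.764²) = 1.550
L = L₀/γ = 121.9/1.550 = 78.65 m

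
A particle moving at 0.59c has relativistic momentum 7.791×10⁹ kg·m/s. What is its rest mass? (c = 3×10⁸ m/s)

γ = 1/√(1 - 0.59²) = 1.2385
v = 0.59 × 3×10⁸ = 1.770×10⁸ m/s
m = p/(γv) = 7.791×10⁹/(1.2385 × 1.770×10⁸) = 35.54 kg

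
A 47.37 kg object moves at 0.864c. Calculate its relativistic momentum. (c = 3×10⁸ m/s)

γ = 1/√(1 - 0.864²) = 1.9861
v = 0.864 × 3×10⁸ = 2.592×10⁸ m/s
p = γmv = 1.9861 × 47.37 × 2.592×10⁸ = 2.439×10¹⁰ kg·m/s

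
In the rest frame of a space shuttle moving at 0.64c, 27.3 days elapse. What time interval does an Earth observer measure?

Proper time Δt₀ = 27.3 days
γ = 1/√(1 - 0.64²) = 1.3014
Δt = γΔt₀ = 1.3014 × 27.3 = 35.53 days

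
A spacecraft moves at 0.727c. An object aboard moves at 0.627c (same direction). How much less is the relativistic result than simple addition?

Classical: u' + v = 0.627 + 0.727 = 1.354c
Relativistic: u = (0.627 + 0.727)/(1 + 0.455829) = 1.354/1.455829 = 0.9301c
Difference: 1.354 - 0.9301 = 0.4239c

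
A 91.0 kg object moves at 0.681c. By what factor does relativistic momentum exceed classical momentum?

p_rel = γmv, p_class = mv
Ratio = γ = 1/√(1 - 0.681²) = 1.366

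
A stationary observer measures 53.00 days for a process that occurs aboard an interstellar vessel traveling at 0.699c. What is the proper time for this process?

Dilated time Δt = 53.00 days
γ = 1/√(1 - 0.699²) = 1.3984
Δt₀ = Δt/γ = 53.00/1.3984 = 37.90 days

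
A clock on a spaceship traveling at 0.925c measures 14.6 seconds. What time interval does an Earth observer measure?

Proper time Δt₀ = 14.6 seconds
γ = 1/√(1 - 0.925²) = 2.6318
Δt = γΔt₀ = 2.6318 × 14.6 = 38.42 seconds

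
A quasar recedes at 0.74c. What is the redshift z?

β = 0.74
(1+β)/(1-β) = 1.74/0.26 = 6.692
√(6.692) = 2.587
z = 2.587 - 1 = 1.587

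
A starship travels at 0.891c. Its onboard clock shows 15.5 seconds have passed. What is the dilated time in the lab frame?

Proper time Δt₀ = 15.5 seconds
γ = 1/√(1 - 0.891²) = 2.2026
Δt = γΔt₀ = 2.2026 × 15.5 = 34.14 seconds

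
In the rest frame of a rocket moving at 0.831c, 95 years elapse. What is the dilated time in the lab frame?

Proper time Δt₀ = 95 years
γ = 1/√(1 - 0.831²) = 1.798
Δt = γΔt₀ = 1.798 × 95 = 170.8 years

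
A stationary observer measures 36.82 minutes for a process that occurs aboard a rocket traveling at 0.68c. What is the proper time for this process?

Dilated time Δt = 36.82 minutes
γ = 1/√(1 - 0.68²) = 1.3639
Δt₀ = Δt/γ = 36.82/1.3639 = 27.00 minutes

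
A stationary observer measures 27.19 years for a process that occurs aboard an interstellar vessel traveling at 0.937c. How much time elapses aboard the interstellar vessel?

Dilated time Δt = 27.19 years
γ = 1/√(1 - 0.937²) = 2.8626
Δt₀ = Δt/γ = 27.19/2.8626 = 9.498 years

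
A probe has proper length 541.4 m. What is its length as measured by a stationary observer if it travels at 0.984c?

Proper length L₀ = 541.4 m
γ = 1/√(1 - 0.984²) = 5.6127
L = L₀/γ = 541.4/5.6127 = 96.46 m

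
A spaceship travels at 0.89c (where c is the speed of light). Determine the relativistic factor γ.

v/c = 0.89, so (v/c)² = 0.7921
1 - (v/c)² = 0.2079
γ = 1/√(0.2079) = 2.193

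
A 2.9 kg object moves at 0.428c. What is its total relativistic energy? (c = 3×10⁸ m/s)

γ = 1/√(1 - 0.428²) = 1.1065
mc² = 2.9 × (3×10⁸)² = 2.610×10¹⁷ J
E = γmc² = 1.1065 × 2.610×10¹⁷ = 2.888×10¹⁷ J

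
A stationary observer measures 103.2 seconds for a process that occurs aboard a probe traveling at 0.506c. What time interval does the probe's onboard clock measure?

Dilated time Δt = 103.2 seconds
γ = 1/√(1 - 0.506²) = 1.1594
Δt₀ = Δt/γ = 103.2/1.1594 = 89.01 seconds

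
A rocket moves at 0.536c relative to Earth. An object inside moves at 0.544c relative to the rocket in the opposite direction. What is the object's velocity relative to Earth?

Object's velocity in rocket frame is u' = -0.544c
u = (u' + v)/(1 + u'v/c²) = (v - 0.544)/(1 - 0.544·v/c²)
Numerator: 0.536 - 0.544 = -0.008
Denominator: 1 - 0.291584 = 0.708416
u = -0.008/0.708416 = -0.01129c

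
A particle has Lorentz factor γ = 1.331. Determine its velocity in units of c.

From γ = 1/√(1 - v²/c²):
1/γ² = 1/1.331² = 0.5645
v²/c² = 1 - 0.5645 = 0.4355
v/c = √(0.4355) = 0.6599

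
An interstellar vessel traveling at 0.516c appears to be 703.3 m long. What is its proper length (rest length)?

Contracted length L = 703.3 m
γ = 1/√(1 - 0.516²) = 1.1674
L₀ = γL = 1.1674 × 703.3 = 821.0 m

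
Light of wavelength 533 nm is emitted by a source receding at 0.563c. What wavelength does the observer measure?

β = 0.563
Wavelength Doppler factor = √(1.563/0.437) = √(3.577) = 1.891
λ_obs = 533 × 1.891 = 1008 nm (redshift)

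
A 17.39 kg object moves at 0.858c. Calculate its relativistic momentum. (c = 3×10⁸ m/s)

γ = 1/√(1 - 0.858²) = 1.94685
v = 0.858 × 3×10⁸ = 2.574×10⁸ m/s
p = γmv = 1.94685 × 17.39 × 2.574×10⁸ = 8.714×10⁹ kg·m/s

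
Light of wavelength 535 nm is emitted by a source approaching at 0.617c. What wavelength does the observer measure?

β = 0.617
Wavelength Doppler factor = √(0.383/1.617) = √(0.2369) = 0.4867
λ_obs = 535 × 0.4867 = 260.4 nm (blueshift)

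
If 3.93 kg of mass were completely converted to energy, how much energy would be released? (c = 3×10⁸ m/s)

Using E = mc²:
c² = (3×10⁸)² = 9×10¹⁶ m²/s²
E = 3.93 × 9×10¹⁶ = 3.537×10¹⁷ J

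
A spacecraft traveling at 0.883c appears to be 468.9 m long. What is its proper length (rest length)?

Contracted length L = 468.9 m
γ = 1/√(1 - 0.883²) = 2.1305
L₀ = γL = 2.1305 × 468.9 = 999.0 m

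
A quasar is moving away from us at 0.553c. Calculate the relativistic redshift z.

β = 0.553
(1+β)/(1-β) = 1.553/0.447 = 3.474
√(3.474) = 1.8639
z = 1.8639 - 1 = 0.8639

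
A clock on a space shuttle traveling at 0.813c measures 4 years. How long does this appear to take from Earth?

Proper time Δt₀ = 4 years
γ = 1/√(1 - 0.813²) = 1.7174
Δt = γΔt₀ = 1.7174 × 4 = 6.870 years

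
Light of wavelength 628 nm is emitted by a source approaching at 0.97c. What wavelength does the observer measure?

β = 0.97
Wavelength Doppler factor = √(0.03/1.97) = √(0.01523) = 0.1234
λ_obs = 628 × 0.1234 = 77.50 nm (blueshift)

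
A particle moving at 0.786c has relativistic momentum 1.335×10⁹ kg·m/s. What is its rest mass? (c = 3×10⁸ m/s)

γ = 1/√(1 - 0.786²) = 1.6175
v = 0.786 × 3×10⁸ = 2.358×10⁸ m/s
m = p/(γv) = 1.335×10⁹/(1.6175 × 2.358×10⁸) = 3.500 kg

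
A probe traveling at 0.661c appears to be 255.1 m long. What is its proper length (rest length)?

Contracted length L = 255.1 m
γ = 1/√(1 - 0.661²) = 1.333
L₀ = γL = 1.333 × 255.1 = 340.0 m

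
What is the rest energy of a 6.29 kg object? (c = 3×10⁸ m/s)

c² = (3×10⁸)² = 9.000×10¹⁶ m²/s²
E₀ = mc² = 6.29 × 9.000×10¹⁶ = 5.661×10¹⁷ J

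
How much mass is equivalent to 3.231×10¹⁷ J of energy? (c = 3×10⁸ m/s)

From E = mc², we get m = E/c²
c² = (3×10⁸)² = 9×10¹⁶ m²/s²
m = 3.231×10¹⁷ / 9×10¹⁶ = 3.590 kg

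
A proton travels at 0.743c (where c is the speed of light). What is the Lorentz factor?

v/c = 0.743, so (v/c)² = 0.552049
1 - (v/c)² = 0.447951
γ = 1/√(0.447951) = 1.494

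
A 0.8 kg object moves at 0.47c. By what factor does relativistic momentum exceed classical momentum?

p_rel = γmv, p_class = mv
Ratio = γ = 1/√(1 - 0.47²) = 1.133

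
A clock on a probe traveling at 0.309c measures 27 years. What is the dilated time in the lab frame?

Proper time Δt₀ = 27 years
γ = 1/√(1 - 0.309²) = 1.0515
Δt = γΔt₀ = 1.0515 × 27 = 28.39 years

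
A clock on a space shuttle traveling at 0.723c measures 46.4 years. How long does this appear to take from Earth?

Proper time Δt₀ = 46.4 years
γ = 1/√(1 - 0.723²) = 1.4475
Δt = γΔt₀ = 1.4475 × 46.4 = 67.16 years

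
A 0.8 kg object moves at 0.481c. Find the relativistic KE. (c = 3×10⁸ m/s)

γ = 1/√(1 - 0.481²) = 1.1406
γ - 1 = 0.1406
KE = (γ-1)mc² = 0.1406 × 0.8 × (3×10⁸)² = 1.012×10¹⁶ J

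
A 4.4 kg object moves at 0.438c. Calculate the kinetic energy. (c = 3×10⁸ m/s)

γ = 1/√(1 - 0.438²) = 1.11238
γ - 1 = 0.11238
KE = (γ-1)mc² = 0.11238 × 4.4 × (3×10⁸)² = 4.450×10¹⁶ J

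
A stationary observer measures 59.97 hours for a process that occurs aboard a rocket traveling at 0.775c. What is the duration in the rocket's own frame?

Dilated time Δt = 59.97 hours
γ = 1/√(1 - 0.775²) = 1.5824
Δt₀ = Δt/γ = 59.97/1.5824 = 37.90 hours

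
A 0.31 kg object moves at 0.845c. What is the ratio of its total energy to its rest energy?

E = γmc², E₀ = mc²
E/E₀ = γ = 1/√(1 - 0.845²) = 1.870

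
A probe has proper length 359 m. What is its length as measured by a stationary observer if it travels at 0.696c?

Proper length L₀ = 359 m
γ = 1/√(1 - 0.696²) = 1.3927
L = L₀/γ = 359/1.3927 = 257.8 m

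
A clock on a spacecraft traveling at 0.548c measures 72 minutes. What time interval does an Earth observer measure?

Proper time Δt₀ = 72 minutes
γ = 1/√(1 - 0.548²) = 1.1955
Δt = γΔt₀ = 1.1955 × 72 = 86.08 minutes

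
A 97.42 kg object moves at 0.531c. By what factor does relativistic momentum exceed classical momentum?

p_rel = γmv, p_class = mv
Ratio = γ = 1/√(1 - 0.531²) = 1.180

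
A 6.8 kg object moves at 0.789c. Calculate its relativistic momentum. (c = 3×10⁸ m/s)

γ = 1/√(1 - 0.789²) = 1.628
v = 0.789 × 3×10⁸ = 2.367×10⁸ m/s
p = γmv = 1.628 × 6.8 × 2.367×10⁸ = 2.620×10⁹ kg·m/s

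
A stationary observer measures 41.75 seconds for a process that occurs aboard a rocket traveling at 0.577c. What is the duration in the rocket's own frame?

Dilated time Δt = 41.75 seconds
γ = 1/√(1 - 0.577²) = 1.2244
Δt₀ = Δt/γ = 41.75/1.2244 = 34.10 seconds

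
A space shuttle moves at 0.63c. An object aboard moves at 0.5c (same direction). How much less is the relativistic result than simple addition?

Classical: u' + v = 0.5 + 0.63 = 1.13c
Relativistic: u = (0.5 + 0.63)/(1 + 0.315) = 1.13/1.315 = 0.8593c
Difference: 1.13 - 0.8593 = 0.2707c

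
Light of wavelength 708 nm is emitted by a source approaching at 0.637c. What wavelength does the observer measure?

β = 0.637
Wavelength Doppler factor = √(0.363/1.637) = √(0.2217) = 0.4709
λ_obs = 708 × 0.4709 = 333.4 nm (blueshift)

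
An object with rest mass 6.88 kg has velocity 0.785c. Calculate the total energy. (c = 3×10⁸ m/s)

γ = 1/√(1 - 0.785²) = 1.6142
mc² = 6.88 × (3×10⁸)² = 6.192×10¹⁷ J
E = γmc² = 1.6142 × 6.192×10¹⁷ = 9.995×10¹⁷ J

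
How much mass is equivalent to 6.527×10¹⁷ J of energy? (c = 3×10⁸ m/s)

From E = mc², we get m = E/c²
c² = (3×10⁸)² = 9×10¹⁶ m²/s²
m = 6.527×10¹⁷ / 9×10¹⁶ = 7.252 kg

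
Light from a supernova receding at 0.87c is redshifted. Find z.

β = 0.87
(1+β)/(1-β) = 1.87/0.13 = 14.385
√(14.385) = 3.793
z = 3.793 - 1 = 2.793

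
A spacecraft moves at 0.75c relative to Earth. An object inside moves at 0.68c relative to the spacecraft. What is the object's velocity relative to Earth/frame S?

u = (u' + v)/(1 + u'v/c²)
Numerator: 0.68 + 0.75 = 1.43
Denominator: 1 + 0.51 = 1.51
u = 1.43/1.51 = 0.9470c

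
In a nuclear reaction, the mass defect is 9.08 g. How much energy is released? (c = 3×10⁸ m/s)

Convert mass defect: Δm = 9.08 g = 0.00908 kg
E = Δm·c² = 0.00908 × (3×10⁸)²
= 0.00908 × 9×10¹⁶ = 8.172×10¹⁴ J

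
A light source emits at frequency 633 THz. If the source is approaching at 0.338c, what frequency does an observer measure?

β = v/c = 0.338
(1+β)/(1-β) = 1.338/0.662 = 2.0211
Doppler factor = √(2.0211) = 1.4217
f_obs = 633 × 1.4217 = 899.9 THz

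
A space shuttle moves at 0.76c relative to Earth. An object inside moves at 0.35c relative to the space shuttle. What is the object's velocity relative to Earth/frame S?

u = (u' + v)/(1 + u'v/c²)
Numerator: 0.35 + 0.76 = 1.11
Denominator: 1 + 0.266 = 1.266
u = 1.11/1.266 = 0.8768c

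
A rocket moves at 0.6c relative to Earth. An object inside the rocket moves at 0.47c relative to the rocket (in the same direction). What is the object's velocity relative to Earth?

u = (u' + v)/(1 + u'v/c²)
Numerator: 0.47 + 0.6 = 1.07
Denominator: 1 + 0.282 = 1.282
u = 1.07/1.282 = 0.8346c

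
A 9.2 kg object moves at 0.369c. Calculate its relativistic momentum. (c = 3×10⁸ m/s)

γ = 1/√(1 - 0.369²) = 1.076
v = 0.369 × 3×10⁸ = 1.107×10⁸ m/s
p = γmv = 1.076 × 9.2 × 1.107×10⁸ = 1.096×10⁹ kg·m/s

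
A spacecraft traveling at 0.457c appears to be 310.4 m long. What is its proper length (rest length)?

Contracted length L = 310.4 m
γ = 1/√(1 - 0.457²) = 1.1243
L₀ = γL = 1.1243 × 310.4 = 349.0 m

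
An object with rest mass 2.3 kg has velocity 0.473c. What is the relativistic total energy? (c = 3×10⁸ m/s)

γ = 1/√(1 - 0.473²) = 1.135
mc² = 2.3 × (3×10⁸)² = 2.070×10¹⁷ J
E = γmc² = 1.135 × 2.070×10¹⁷ = 2.349×10¹⁷ J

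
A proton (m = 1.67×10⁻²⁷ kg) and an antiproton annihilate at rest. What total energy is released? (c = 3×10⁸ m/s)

Both particles have the same rest mass, so total mass = 2m
E = 2m·c² = 2 × 1.67×10⁻²⁷ × (3×10⁸)²
= 2 × 1.67×10⁻²⁷ × 9×10¹⁶
= 3.006×10⁻¹⁰ J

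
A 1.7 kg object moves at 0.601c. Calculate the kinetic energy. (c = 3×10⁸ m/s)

γ = 1/√(1 - 0.601²) = 1.2512
γ - 1 = 0.2512
KE = (γ-1)mc² = 0.2512 × 1.7 × (3×10⁸)² = 3.843×10¹⁶ J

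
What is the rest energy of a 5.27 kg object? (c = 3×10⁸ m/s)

c² = (3×10⁸)² = 9.000×10¹⁶ m²/s²
E₀ = mc² = 5.27 × 9.000×10¹⁶ = 4.743×10¹⁷ J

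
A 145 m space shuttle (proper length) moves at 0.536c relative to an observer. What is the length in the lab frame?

Proper length L₀ = 145 m
γ = 1/√(1 - 0.536²) = 1.185
L = L₀/γ = 145/1.185 = 122.4 m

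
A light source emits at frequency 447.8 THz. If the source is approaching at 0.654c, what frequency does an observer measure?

β = v/c = 0.654
(1+β)/(1-β) = 1.654/0.346 = 4.7803
Doppler factor = √(4.7803) = 2.1864
f_obs = 447.8 × 2.1864 = 979.1 THz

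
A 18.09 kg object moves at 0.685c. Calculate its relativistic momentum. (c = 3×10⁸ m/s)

γ = 1/√(1 - 0.685²) = 1.3726
v = 0.685 × 3×10⁸ = 2.055×10⁸ m/s
p = γmv = 1.3726 × 18.09 × 2.055×10⁸ = 5.103×10⁹ kg·m/s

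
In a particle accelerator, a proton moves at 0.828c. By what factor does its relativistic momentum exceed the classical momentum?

p_rel = γmv, p_class = mv
Ratio = γ = 1/√(1 - 0.828²)
= 1/√(0.314416) = 1.783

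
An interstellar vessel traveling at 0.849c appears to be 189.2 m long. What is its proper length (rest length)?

Contracted length L = 189.2 m
γ = 1/√(1 - 0.849²) = 1.8925
L₀ = γL = 1.8925 × 189.2 = 358.1 m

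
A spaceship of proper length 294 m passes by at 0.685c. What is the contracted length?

Proper length L₀ = 294 m
γ = 1/√(1 - 0.685²) = 1.3726
L = L₀/γ = 294/1.3726 = 214.2 m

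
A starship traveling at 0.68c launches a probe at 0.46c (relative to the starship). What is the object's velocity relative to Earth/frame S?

u = (u' + v)/(1 + u'v/c²)
Numerator: 0.46 + 0.68 = 1.14
Denominator: 1 + 0.3128 = 1.3128
u = 1.14/1.3128 = 0.8684c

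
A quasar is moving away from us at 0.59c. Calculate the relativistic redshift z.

β = 0.59
(1+β)/(1-β) = 1.59/0.41 = 3.878
√(3.878) = 1.9693
z = 1.9693 - 1 = 0.9693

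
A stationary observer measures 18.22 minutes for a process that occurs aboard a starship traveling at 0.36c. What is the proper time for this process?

Dilated time Δt = 18.22 minutes
γ = 1/√(1 - 0.36²) = 1.072
Δt₀ = Δt/γ = 18.22/1.072 = 17.00 minutes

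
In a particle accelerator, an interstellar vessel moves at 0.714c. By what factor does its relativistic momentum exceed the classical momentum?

p_rel = γmv, p_class = mv
Ratio = γ = 1/√(1 - 0.714²)
= 1/√(0.490204) = 1.428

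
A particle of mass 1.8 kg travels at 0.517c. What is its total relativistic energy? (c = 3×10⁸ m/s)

γ = 1/√(1 - 0.517²) = 1.16824
mc² = 1.8 × (3×10⁸)² = 1.620×10¹⁷ J
E = γmc² = 1.16824 × 1.620×10¹⁷ = 1.893×10¹⁷ J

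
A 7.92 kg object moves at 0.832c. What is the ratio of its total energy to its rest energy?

E = γmc², E₀ = mc²
E/E₀ = γ = 1/√(1 - 0.832²) = 1.803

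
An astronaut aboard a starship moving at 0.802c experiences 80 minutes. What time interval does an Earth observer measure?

Proper time Δt₀ = 80 minutes
γ = 1/√(1 - 0.802²) = 1.674
Δt = γΔt₀ = 1.674 × 80 = 133.9 minutes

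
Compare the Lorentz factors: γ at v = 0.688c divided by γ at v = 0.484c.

γ₁ = 1/√(1 - 0.688²) = 1.378
γ₂ = 1/√(1 - 0.484²) = 1.143
γ₁/γ₂ = 1.378/1.143 = 1.206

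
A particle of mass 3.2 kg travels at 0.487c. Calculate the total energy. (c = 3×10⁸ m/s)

γ = 1/√(1 - 0.487²) = 1.1449
mc² = 3.2 × (3×10⁸)² = 2.880×10¹⁷ J
E = γmc² = 1.1449 × 2.880×10¹⁷ = 3.297×10¹⁷ J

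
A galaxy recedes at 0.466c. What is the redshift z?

β = 0.466
(1+β)/(1-β) = 1.466/0.534 = 2.7453
√(2.7453) = 1.6569
z = 1.6569 - 1 = 0.6569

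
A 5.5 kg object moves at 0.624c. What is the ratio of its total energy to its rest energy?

E = γmc², E₀ = mc²
E/E₀ = γ = 1/√(1 - 0.624²) = 1.280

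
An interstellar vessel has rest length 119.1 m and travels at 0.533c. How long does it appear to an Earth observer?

Proper length L₀ = 119.1 m
γ = 1/√(1 - 0.533²) = 1.182
L = L₀/γ = 119.1/1.182 = 100.8 m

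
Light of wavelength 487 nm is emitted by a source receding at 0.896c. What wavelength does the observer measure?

β = 0.896
Wavelength Doppler factor = √(1.896/0.104) = √(18.23) = 4.270
λ_obs = 487 × 4.270 = 2079 nm (redshift)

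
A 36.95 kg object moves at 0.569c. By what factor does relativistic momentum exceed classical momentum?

p_rel = γmv, p_class = mv
Ratio = γ = 1/√(1 - 0.569²) = 1.216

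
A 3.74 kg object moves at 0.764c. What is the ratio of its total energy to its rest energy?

E = γmc², E₀ = mc²
E/E₀ = γ = 1/√(1 - 0.764²) = 1.550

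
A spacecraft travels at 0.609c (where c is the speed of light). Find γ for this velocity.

v/c = 0.609, so (v/c)² = 0.370881
1 - (v/c)² = 0.629119
γ = 1/√(0.629119) = 1.261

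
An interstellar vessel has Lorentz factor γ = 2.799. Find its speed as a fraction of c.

From γ = 1/√(1 - v²/c²):
1/γ² = 1/2.799² = 0.1276
v²/c² = 1 - 0.1276 = 0.8724
v/c = √(0.8724) = 0.9340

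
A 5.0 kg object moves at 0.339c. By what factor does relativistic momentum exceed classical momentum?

p_rel = γmv, p_class = mv
Ratio = γ = 1/√(1 - 0.339²) = 1.063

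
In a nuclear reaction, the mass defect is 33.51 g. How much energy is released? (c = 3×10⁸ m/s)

Convert mass defect: Δm = 33.51 g = 0.03351 kg
E = Δm·c² = 0.03351 × (3×10⁸)²
= 0.03351 × 9×10¹⁶ = 3.016×10¹⁵ J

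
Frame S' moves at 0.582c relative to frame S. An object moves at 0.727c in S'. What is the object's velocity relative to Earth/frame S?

u = (u' + v)/(1 + u'v/c²)
Numerator: 0.727 + 0.582 = 1.309
Denominator: 1 + 0.423114 = 1.423114
u = 1.309/1.423114 = 0.9198c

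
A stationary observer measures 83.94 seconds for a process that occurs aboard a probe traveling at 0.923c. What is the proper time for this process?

Dilated time Δt = 83.94 seconds
γ = 1/√(1 - 0.923²) = 2.599
Δt₀ = Δt/γ = 83.94/2.599 = 32.30 seconds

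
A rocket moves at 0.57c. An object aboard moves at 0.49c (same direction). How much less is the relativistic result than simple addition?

Classical: u' + v = 0.49 + 0.57 = 1.06c
Relativistic: u = (0.49 + 0.57)/(1 + 0.2793) = 1.06/1.2793 = 0.8286c
Difference: 1.06 - 0.8286 = 0.2314c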